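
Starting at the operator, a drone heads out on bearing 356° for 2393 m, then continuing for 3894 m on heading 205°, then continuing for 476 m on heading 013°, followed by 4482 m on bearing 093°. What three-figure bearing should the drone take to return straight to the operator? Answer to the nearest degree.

288°

Leg 1 (356°, 2393 m): east 2393 sin 356° = -166.93, north 2393 cos 356° = 2387.17
Leg 2 (205°, 3894 m): east 3894 sin 205° = -1645.68, north 3894 cos 205° = -3529.16
Leg 3 (013°, 476 m): east 476 sin 13° = 107.08, north 476 cos 13° = 463.80
Leg 4 (093°, 4482 m): east 4482 sin 93° = 4475.86, north 4482 cos 93° = -234.57
Net displacement: 2770.33 east, -912.76 north. Direction back to start is (-2770.33, 912.76): bearing = atan2(-2770.33, 912.76) mod 360° = 288.24° ≈ 288°.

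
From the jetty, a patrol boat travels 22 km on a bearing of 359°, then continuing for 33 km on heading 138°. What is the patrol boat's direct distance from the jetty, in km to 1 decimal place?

21.8 km

Leg 1 (359°, 22 km): east 22 sin 359° = -0.38, north 22 cos 359° = 22.00
Leg 2 (138°, 33 km): east 33 sin 138° = 22.08, north 33 cos 138° = -24.52
Net: 21.70 east, -2.53 north. Distance = √((21.70)² + (-2.53)²) = 21.844 km.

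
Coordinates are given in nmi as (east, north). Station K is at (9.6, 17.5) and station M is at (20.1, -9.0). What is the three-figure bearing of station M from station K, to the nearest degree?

Δeast = 20.1 − 9.6 = 10.50; Δnorth = -9.0 − 17.5 = -26.50.
Bearing = atan2(Δeast, Δnorth) mod 360° = 158.39° ≈ 158°.

158°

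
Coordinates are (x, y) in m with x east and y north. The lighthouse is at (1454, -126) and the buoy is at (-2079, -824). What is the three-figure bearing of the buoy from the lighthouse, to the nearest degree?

259°

Δeast = -2079 − 1454 = -3533.00; Δnorth = -824 − -126 = -698.00.
Bearing = atan2(Δeast, Δnorth) mod 360° = 258.82° ≈ 259°.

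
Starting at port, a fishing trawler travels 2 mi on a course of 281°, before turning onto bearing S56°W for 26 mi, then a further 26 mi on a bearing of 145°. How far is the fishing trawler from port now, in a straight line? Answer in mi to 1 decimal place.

36.5 mi

Leg 1 (281°, 2 mi): east 2 sin 281° = -1.96, north 2 cos 281° = 0.38
Leg 2 (S56°W, 26 mi): east 26 sin 236° = -21.55, north 26 cos 236° = -14.54
Leg 3 (145°, 26 mi): east 26 sin 145° = 14.91, north 26 cos 145° = -21.30
Net: -8.61 east, -35.46 north. Distance = √((-8.61)² + (-35.46)²) = 36.485 mi.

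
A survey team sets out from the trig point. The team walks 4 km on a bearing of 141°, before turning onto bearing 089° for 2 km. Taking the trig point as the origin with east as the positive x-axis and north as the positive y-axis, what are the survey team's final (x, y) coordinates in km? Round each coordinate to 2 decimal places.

(4.52, -3.07)

Leg 1 (141°, 4 km): east 4 sin 141° = 2.52, north 4 cos 141° = -3.11
Leg 2 (089°, 2 km): east 2 sin 89° = 2.00, north 2 cos 89° = 0.03
Summing: 4.52 km east, -3.07 km north → (4.52, -3.07).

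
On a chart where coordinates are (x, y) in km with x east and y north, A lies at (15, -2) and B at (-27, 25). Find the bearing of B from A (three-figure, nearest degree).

303°

Δeast = -27 − 15 = -42.00; Δnorth = 25 − -2 = 27.00.
Bearing = atan2(Δeast, Δnorth) mod 360° = 302.74° ≈ 303°.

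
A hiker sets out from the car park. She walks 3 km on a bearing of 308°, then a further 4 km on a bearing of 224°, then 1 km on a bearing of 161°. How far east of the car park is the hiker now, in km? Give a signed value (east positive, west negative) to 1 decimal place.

Leg 1 (308°, 3 km): east 3 sin 308° = -2.36, north 3 cos 308° = 1.85
Leg 2 (224°, 4 km): east 4 sin 224° = -2.78, north 4 cos 224° = -2.88
Leg 3 (161°, 1 km): east 1 sin 161° = 0.33, north 1 cos 161° = -0.95
Net east component: -4.82 km.

-4.8 km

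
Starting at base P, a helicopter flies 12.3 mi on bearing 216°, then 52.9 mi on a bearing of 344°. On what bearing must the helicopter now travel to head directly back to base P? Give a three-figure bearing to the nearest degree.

152°

Leg 1 (216°, 12.3 mi): east 12.3 sin 216° = -7.23, north 12.3 cos 216° = -9.95
Leg 2 (344°, 52.9 mi): east 52.9 sin 344° = -14.58, north 52.9 cos 344° = 50.85
Net displacement: -21.81 east, 40.90 north. Direction back to start is (21.81, -40.90): bearing = atan2(21.81, -40.90) mod 360° = 151.93° ≈ 152°.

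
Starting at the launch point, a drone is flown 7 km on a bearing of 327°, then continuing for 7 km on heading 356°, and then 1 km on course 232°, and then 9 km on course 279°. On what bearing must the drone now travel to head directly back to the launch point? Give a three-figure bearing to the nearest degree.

Leg 1 (327°, 7 km): east 7 sin 327° = -3.81, north 7 cos 327° = 5.87
Leg 2 (356°, 7 km): east 7 sin 356° = -0.49, north 7 cos 356° = 6.98
Leg 3 (232°, 1 km): east 1 sin 232° = -0.79, north 1 cos 232° = -0.62
Leg 4 (279°, 9 km): east 9 sin 279° = -8.89, north 9 cos 279° = 1.41
Net displacement: -13.98 east, 13.65 north. Direction back to start is (13.98, -13.65): bearing = atan2(13.98, -13.65) mod 360° = 134.31° ≈ 134°.

134°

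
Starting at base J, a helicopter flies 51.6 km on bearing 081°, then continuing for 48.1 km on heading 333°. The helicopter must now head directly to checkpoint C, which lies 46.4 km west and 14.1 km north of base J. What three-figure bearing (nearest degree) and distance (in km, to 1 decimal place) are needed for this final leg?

Leg 1 (081°, 51.6 km): east 51.6 sin 81° = 50.96, north 51.6 cos 81° = 8.07
Leg 2 (333°, 48.1 km): east 48.1 sin 333° = -21.84, north 48.1 cos 333° = 42.86
Current position: (29.13, 50.93). Target: (-46.4, 14.1). Remaining: Δeast = -75.53, Δnorth = -36.83.
Bearing = atan2(-75.53, -36.83) mod 360° = 244.00°; distance = √((-75.53)² + (-36.83)²) = 84.029 km.

244°, 84.0 km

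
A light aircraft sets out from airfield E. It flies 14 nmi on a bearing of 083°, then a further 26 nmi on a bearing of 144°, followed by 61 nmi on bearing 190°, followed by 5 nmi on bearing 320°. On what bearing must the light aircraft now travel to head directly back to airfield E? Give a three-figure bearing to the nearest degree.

349°

Leg 1 (083°, 14 nmi): east 14 sin 83° = 13.90, north 14 cos 83° = 1.71
Leg 2 (144°, 26 nmi): east 26 sin 144° = 15.28, north 26 cos 144° = -21.03
Leg 3 (190°, 61 nmi): east 61 sin 190° = -10.59, north 61 cos 190° = -60.07
Leg 4 (320°, 5 nmi): east 5 sin 320° = -3.21, north 5 cos 320° = 3.83
Net displacement: 15.37 east, -75.57 north. Direction back to start is (-15.37, 75.57): bearing = atan2(-15.37, 75.57) mod 360° = 348.50° ≈ 349°.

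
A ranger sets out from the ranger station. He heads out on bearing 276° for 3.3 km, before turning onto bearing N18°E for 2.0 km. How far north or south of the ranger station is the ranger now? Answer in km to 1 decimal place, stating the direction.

Leg 1 (276°, 3.3 km): east 3.3 sin 276° = -3.28, north 3.3 cos 276° = 0.34
Leg 2 (N18°E, 2.0 km): east 2.0 sin 18° = 0.62, north 2.0 cos 18° = 1.90
Net north component: 2.25 km.

2.2 km north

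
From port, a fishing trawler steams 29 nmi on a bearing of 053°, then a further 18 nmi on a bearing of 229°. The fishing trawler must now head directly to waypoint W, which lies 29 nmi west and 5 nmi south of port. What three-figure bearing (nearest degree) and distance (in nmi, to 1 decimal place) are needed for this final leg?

Leg 1 (053°, 29 nmi): east 29 sin 53° = 23.16, north 29 cos 53° = 17.45
Leg 2 (229°, 18 nmi): east 18 sin 229° = -13.58, north 18 cos 229° = -11.81
Current position: (9.58, 5.64). Target: (-29, -5). Remaining: Δeast = -38.58, Δnorth = -10.64.
Bearing = atan2(-38.58, -10.64) mod 360° = 254.58°; distance = √((-38.58)² + (-10.64)²) = 40.017 nmi.

255°, 40.0 nmi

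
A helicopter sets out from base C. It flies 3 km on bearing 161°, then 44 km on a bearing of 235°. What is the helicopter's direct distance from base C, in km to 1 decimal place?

Leg 1 (161°, 3 km): east 3 sin 161° = 0.98, north 3 cos 161° = -2.84
Leg 2 (235°, 44 km): east 44 sin 235° = -36.04, north 44 cos 235° = -25.24
Net: -35.07 east, -28.07 north. Distance = √((-35.07)² + (-28.07)²) = 44.920 km.

44.9 km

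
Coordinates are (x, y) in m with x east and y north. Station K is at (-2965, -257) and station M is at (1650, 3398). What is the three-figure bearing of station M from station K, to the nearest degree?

Δeast = 1650 − -2965 = 4615.00; Δnorth = 3398 − -257 = 3655.00.
Bearing = atan2(Δeast, Δnorth) mod 360° = 51.62° ≈ 052°.

052°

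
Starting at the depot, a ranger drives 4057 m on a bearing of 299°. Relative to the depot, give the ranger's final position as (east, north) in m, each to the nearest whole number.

(-3548, 1967)

Leg 1 (299°, 4057 m): east 4057 sin 299° = -3548.33, north 4057 cos 299° = 1966.87
Summing: -3548.33 m east, 1966.87 m north → (-3548, 1967).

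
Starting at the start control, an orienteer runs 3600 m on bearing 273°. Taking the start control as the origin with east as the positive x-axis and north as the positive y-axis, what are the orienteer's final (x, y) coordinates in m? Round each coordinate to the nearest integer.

(-3595, 188)

Leg 1 (273°, 3600 m): east 3600 sin 273° = -3595.07, north 3600 cos 273° = 188.41
Summing: -3595.07 m east, 188.41 m north → (-3595, 188).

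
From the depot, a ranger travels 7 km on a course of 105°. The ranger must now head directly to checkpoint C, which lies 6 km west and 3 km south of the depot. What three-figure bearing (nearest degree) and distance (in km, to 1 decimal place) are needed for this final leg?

265°, 12.8 km

Leg 1 (105°, 7 km): east 7 sin 105° = 6.76, north 7 cos 105° = -1.81
Current position: (6.76, -1.81). Target: (-6, -3). Remaining: Δeast = -12.76, Δnorth = -1.19.
Bearing = atan2(-12.76, -1.19) mod 360° = 264.68°; distance = √((-12.76)² + (-1.19)²) = 12.817 km.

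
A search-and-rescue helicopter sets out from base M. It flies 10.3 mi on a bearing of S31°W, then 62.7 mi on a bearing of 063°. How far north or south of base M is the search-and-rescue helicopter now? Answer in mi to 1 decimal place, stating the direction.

19.6 mi north

Leg 1 (S31°W, 10.3 mi): east 10.3 sin 211° = -5.30, north 10.3 cos 211° = -8.83
Leg 2 (063°, 62.7 mi): east 62.7 sin 63° = 55.87, north 62.7 cos 63° = 28.47
Net north component: 19.64 mi.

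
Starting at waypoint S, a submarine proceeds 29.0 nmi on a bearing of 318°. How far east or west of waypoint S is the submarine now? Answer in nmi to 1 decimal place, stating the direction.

Leg 1 (318°, 29.0 nmi): east 29.0 sin 318° = -19.40, north 29.0 cos 318° = 21.55
Net east component: -19.40 nmi.

19.4 nmi west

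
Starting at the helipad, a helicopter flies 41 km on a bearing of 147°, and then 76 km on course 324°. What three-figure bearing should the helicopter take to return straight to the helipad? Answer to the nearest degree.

140°

Leg 1 (147°, 41 km): east 41 sin 147° = 22.33, north 41 cos 147° = -34.39
Leg 2 (324°, 76 km): east 76 sin 324° = -44.67, north 76 cos 324° = 61.49
Net displacement: -22.34 east, 27.10 north. Direction back to start is (22.34, -27.10): bearing = atan2(22.34, -27.10) mod 360° = 140.50° ≈ 140°.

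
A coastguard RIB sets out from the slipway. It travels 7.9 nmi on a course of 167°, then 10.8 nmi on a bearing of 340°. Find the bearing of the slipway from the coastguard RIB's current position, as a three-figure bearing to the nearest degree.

Leg 1 (167°, 7.9 nmi): east 7.9 sin 167° = 1.78, north 7.9 cos 167° = -7.70
Leg 2 (340°, 10.8 nmi): east 10.8 sin 340° = -3.69, north 10.8 cos 340° = 10.15
Net displacement: -1.92 east, 2.45 north. Direction back to start is (1.92, -2.45): bearing = atan2(1.92, -2.45) mod 360° = 141.98° ≈ 142°.

142°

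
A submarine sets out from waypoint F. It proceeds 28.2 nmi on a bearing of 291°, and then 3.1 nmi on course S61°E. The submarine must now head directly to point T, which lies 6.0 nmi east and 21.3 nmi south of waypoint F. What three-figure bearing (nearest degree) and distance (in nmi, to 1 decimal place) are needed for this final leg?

135°, 42.1 nmi

Leg 1 (291°, 28.2 nmi): east 28.2 sin 291° = -26.33, north 28.2 cos 291° = 10.11
Leg 2 (S61°E, 3.1 nmi): east 3.1 sin 119° = 2.71, north 3.1 cos 119° = -1.50
Current position: (-23.62, 8.60). Target: (6.0, -21.3). Remaining: Δeast = 29.62, Δnorth = -29.90.
Bearing = atan2(29.62, -29.90) mod 360° = 135.28°; distance = √((29.62)² + (-29.90)²) = 42.087 nmi.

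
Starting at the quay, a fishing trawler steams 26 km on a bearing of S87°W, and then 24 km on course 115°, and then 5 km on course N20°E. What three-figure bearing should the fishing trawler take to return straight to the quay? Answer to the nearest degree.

020°

Leg 1 (S87°W, 26 km): east 26 sin 267° = -25.96, north 26 cos 267° = -1.36
Leg 2 (115°, 24 km): east 24 sin 115° = 21.75, north 24 cos 115° = -10.14
Leg 3 (N20°E, 5 km): east 5 sin 20° = 1.71, north 5 cos 20° = 4.70
Net displacement: -2.50 east, -6.81 north. Direction back to start is (2.50, 6.81): bearing = atan2(2.50, 6.81) mod 360° = 20.19° ≈ 020°.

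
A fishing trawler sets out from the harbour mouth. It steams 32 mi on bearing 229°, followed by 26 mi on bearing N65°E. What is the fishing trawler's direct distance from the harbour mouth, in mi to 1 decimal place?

10.0 mi

Leg 1 (229°, 32 mi): east 32 sin 229° = -24.15, north 32 cos 229° = -20.99
Leg 2 (N65°E, 26 mi): east 26 sin 65° = 23.56, north 26 cos 65° = 10.99
Net: -0.59 east, -10.01 north. Distance = √((-0.59)² + (-10.01)²) = 10.023 mi.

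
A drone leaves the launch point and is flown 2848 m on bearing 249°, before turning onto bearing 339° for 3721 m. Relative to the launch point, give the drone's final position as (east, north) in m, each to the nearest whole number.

(-3992, 2453)

Leg 1 (249°, 2848 m): east 2848 sin 249° = -2658.84, north 2848 cos 249° = -1020.63
Leg 2 (339°, 3721 m): east 3721 sin 339° = -1333.49, north 3721 cos 339° = 3473.85
Summing: -3992.32 m east, 2453.22 m north → (-3992, 2453).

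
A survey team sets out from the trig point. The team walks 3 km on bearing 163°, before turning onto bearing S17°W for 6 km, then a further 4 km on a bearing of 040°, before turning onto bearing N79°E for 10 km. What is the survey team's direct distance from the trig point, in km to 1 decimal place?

Leg 1 (163°, 3 km): east 3 sin 163° = 0.88, north 3 cos 163° = -2.87
Leg 2 (S17°W, 6 km): east 6 sin 197° = -1.75, north 6 cos 197° = -5.74
Leg 3 (040°, 4 km): east 4 sin 40° = 2.57, north 4 cos 40° = 3.06
Leg 4 (N79°E, 10 km): east 10 sin 79° = 9.82, north 10 cos 79° = 1.91
Net: 11.51 east, -3.63 north. Distance = √((11.51)² + (-3.63)²) = 12.070 km.

12.1 km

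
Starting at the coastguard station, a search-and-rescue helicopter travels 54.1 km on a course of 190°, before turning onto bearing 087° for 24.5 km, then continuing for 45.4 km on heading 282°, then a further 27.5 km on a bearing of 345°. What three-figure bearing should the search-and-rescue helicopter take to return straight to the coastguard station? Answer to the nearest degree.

Leg 1 (190°, 54.1 km): east 54.1 sin 190° = -9.39, north 54.1 cos 190° = -53.28
Leg 2 (087°, 24.5 km): east 24.5 sin 87° = 24.47, north 24.5 cos 87° = 1.28
Leg 3 (282°, 45.4 km): east 45.4 sin 282° = -44.41, north 45.4 cos 282° = 9.44
Leg 4 (345°, 27.5 km): east 27.5 sin 345° = -7.12, north 27.5 cos 345° = 26.56
Net displacement: -36.45 east, -15.99 north. Direction back to start is (36.45, 15.99): bearing = atan2(36.45, 15.99) mod 360° = 66.31° ≈ 066°.

066°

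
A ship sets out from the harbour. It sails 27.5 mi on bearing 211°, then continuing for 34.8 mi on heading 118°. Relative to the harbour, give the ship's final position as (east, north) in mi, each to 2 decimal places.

(16.56, -39.91)

Leg 1 (211°, 27.5 mi): east 27.5 sin 211° = -14.16, north 27.5 cos 211° = -23.57
Leg 2 (118°, 34.8 mi): east 34.8 sin 118° = 30.73, north 34.8 cos 118° = -16.34
Summing: 16.56 mi east, -39.91 mi north → (16.56, -39.91).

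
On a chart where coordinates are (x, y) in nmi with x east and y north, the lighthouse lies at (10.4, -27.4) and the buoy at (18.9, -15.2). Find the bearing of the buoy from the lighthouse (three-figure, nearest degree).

035°

Δeast = 18.9 − 10.4 = 8.50; Δnorth = -15.2 − -27.4 = 12.20.
Bearing = atan2(Δeast, Δnorth) mod 360° = 34.87° ≈ 035°.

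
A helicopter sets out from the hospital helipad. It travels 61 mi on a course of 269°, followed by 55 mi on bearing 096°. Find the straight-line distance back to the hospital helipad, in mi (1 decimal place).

Leg 1 (269°, 61 mi): east 61 sin 269° = -60.99, north 61 cos 269° = -1.06
Leg 2 (096°, 55 mi): east 55 sin 96° = 54.70, north 55 cos 96° = -5.75
Net: -6.29 east, -6.81 north. Distance = √((-6.29)² + (-6.81)²) = 9.274 mi.

9.3 mi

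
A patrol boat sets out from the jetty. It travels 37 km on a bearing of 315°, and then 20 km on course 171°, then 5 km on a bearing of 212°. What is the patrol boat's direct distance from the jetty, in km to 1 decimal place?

Leg 1 (315°, 37 km): east 37 sin 315° = -26.16, north 37 cos 315° = 26.16
Leg 2 (171°, 20 km): east 20 sin 171° = 3.13, north 20 cos 171° = -19.75
Leg 3 (212°, 5 km): east 5 sin 212° = -2.65, north 5 cos 212° = -4.24
Net: -25.68 east, 2.17 north. Distance = √((-25.68)² + (2.17)²) = 25.775 km.

25.8 km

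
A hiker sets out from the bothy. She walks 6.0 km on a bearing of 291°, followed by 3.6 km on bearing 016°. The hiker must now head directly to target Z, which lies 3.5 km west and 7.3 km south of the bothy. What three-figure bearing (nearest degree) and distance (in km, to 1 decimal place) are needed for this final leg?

175°, 13.0 km

Leg 1 (291°, 6.0 km): east 6.0 sin 291° = -5.60, north 6.0 cos 291° = 2.15
Leg 2 (016°, 3.6 km): east 3.6 sin 16° = 0.99, north 3.6 cos 16° = 3.46
Current position: (-4.61, 5.61). Target: (-3.5, -7.3). Remaining: Δeast = 1.11, Δnorth = -12.91.
Bearing = atan2(1.11, -12.91) mod 360° = 175.09°; distance = √((1.11)² + (-12.91)²) = 12.958 km.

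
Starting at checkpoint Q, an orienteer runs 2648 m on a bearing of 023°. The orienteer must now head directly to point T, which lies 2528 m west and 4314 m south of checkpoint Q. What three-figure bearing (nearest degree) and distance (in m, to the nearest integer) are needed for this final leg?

Leg 1 (023°, 2648 m): east 2648 sin 23° = 1034.66, north 2648 cos 23° = 2437.50
Current position: (1034.66, 2437.50). Target: (-2528, -4314). Remaining: Δeast = -3562.66, Δnorth = -6751.50.
Bearing = atan2(-3562.66, -6751.50) mod 360° = 207.82°; distance = √((-3562.66)² + (-6751.50)²) = 7633.821 m.

208°, 7634 m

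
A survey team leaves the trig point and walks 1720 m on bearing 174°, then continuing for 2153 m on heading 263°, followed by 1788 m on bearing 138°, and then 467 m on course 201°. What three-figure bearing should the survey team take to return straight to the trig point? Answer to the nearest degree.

014°

Leg 1 (174°, 1720 m): east 1720 sin 174° = 179.79, north 1720 cos 174° = -1710.58
Leg 2 (263°, 2153 m): east 2153 sin 263° = -2136.95, north 2153 cos 263° = -262.38
Leg 3 (138°, 1788 m): east 1788 sin 138° = 1196.41, north 1788 cos 138° = -1328.74
Leg 4 (201°, 467 m): east 467 sin 201° = -167.36, north 467 cos 201° = -435.98
Net displacement: -928.12 east, -3737.69 north. Direction back to start is (928.12, 3737.69): bearing = atan2(928.12, 3737.69) mod 360° = 13.95° ≈ 014°.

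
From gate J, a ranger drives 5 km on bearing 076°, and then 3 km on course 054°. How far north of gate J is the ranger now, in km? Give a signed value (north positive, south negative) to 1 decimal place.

3.0 km

Leg 1 (076°, 5 km): east 5 sin 76° = 4.85, north 5 cos 76° = 1.21
Leg 2 (054°, 3 km): east 3 sin 54° = 2.43, north 3 cos 54° = 1.76
Net north component: 2.97 km.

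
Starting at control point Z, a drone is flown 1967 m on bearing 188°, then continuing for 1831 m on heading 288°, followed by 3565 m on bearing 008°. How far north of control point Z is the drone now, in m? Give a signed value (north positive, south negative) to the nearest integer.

2148 m

Leg 1 (188°, 1967 m): east 1967 sin 188° = -273.75, north 1967 cos 188° = -1947.86
Leg 2 (288°, 1831 m): east 1831 sin 288° = -1741.38, north 1831 cos 288° = 565.81
Leg 3 (008°, 3565 m): east 3565 sin 8° = 496.15, north 3565 cos 8° = 3530.31
Net north component: 2148.26 m.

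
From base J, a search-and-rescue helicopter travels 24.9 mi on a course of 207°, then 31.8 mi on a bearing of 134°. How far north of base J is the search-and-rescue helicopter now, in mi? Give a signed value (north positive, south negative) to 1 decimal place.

-44.3 mi

Leg 1 (207°, 24.9 mi): east 24.9 sin 207° = -11.30, north 24.9 cos 207° = -22.19
Leg 2 (134°, 31.8 mi): east 31.8 sin 134° = 22.88, north 31.8 cos 134° = -22.09
Net north component: -44.28 mi.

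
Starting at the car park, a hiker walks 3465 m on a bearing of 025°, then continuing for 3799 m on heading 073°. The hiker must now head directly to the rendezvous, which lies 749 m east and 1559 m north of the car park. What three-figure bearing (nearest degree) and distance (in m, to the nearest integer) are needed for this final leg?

Leg 1 (025°, 3465 m): east 3465 sin 25° = 1464.37, north 3465 cos 25° = 3140.36
Leg 2 (073°, 3799 m): east 3799 sin 73° = 3633.00, north 3799 cos 73° = 1110.72
Current position: (5097.37, 4251.08). Target: (749, 1559). Remaining: Δeast = -4348.37, Δnorth = -2692.08.
Bearing = atan2(-4348.37, -2692.08) mod 360° = 238.24°; distance = √((-4348.37)² + (-2692.08)²) = 5114.258 m.

238°, 5114 m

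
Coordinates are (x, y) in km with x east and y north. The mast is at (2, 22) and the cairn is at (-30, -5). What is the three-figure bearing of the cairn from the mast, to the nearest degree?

Δeast = -30 − 2 = -32.00; Δnorth = -5 − 22 = -27.00.
Bearing = atan2(Δeast, Δnorth) mod 360° = 229.84° ≈ 230°.

230°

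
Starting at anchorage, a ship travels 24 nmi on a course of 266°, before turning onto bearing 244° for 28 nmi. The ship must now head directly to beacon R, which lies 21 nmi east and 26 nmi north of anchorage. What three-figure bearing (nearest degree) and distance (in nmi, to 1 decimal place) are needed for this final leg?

Leg 1 (266°, 24 nmi): east 24 sin 266° = -23.94, north 24 cos 266° = -1.67
Leg 2 (244°, 28 nmi): east 28 sin 244° = -25.17, north 28 cos 244° = -12.27
Current position: (-49.11, -13.95). Target: (21, 26). Remaining: Δeast = 70.11, Δnorth = 39.95.
Bearing = atan2(70.11, 39.95) mod 360° = 60.32°; distance = √((70.11)² + (39.95)²) = 80.691 nmi.

060°, 80.7 nmi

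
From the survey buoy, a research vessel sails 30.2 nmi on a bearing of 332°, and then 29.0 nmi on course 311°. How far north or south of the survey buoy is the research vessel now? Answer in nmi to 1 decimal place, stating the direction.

Leg 1 (332°, 30.2 nmi): east 30.2 sin 332° = -14.18, north 30.2 cos 332° = 26.67
Leg 2 (311°, 29.0 nmi): east 29.0 sin 311° = -21.89, north 29.0 cos 311° = 19.03
Net north component: 45.69 nmi.

45.7 nmi north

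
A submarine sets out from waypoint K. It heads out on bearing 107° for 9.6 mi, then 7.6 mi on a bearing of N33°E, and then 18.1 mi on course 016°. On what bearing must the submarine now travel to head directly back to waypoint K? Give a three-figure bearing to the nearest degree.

221°

Leg 1 (107°, 9.6 mi): east 9.6 sin 107° = 9.18, north 9.6 cos 107° = -2.81
Leg 2 (N33°E, 7.6 mi): east 7.6 sin 33° = 4.14, north 7.6 cos 33° = 6.37
Leg 3 (016°, 18.1 mi): east 18.1 sin 16° = 4.99, north 18.1 cos 16° = 17.40
Net displacement: 18.31 east, 20.97 north. Direction back to start is (-18.31, -20.97): bearing = atan2(-18.31, -20.97) mod 360° = 221.13° ≈ 221°.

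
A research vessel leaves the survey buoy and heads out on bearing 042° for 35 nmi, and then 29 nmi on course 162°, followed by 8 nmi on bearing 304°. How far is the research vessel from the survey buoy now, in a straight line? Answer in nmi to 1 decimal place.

25.9 nmi

Leg 1 (042°, 35 nmi): east 35 sin 42° = 23.42, north 35 cos 42° = 26.01
Leg 2 (162°, 29 nmi): east 29 sin 162° = 8.96, north 29 cos 162° = -27.58
Leg 3 (304°, 8 nmi): east 8 sin 304° = -6.63, north 8 cos 304° = 4.47
Net: 25.75 east, 2.90 north. Distance = √((25.75)² + (2.90)²) = 25.912 nmi.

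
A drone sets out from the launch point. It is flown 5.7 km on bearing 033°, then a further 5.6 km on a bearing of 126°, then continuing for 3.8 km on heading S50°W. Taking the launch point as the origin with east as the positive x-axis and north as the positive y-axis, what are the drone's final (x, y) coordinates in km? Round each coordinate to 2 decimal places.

Leg 1 (033°, 5.7 km): east 5.7 sin 33° = 3.10, north 5.7 cos 33° = 4.78
Leg 2 (126°, 5.6 km): east 5.6 sin 126° = 4.53, north 5.6 cos 126° = -3.29
Leg 3 (S50°W, 3.8 km): east 3.8 sin 230° = -2.91, north 3.8 cos 230° = -2.44
Summing: 4.72 km east, -0.95 km north → (4.72, -0.95).

(4.72, -0.95)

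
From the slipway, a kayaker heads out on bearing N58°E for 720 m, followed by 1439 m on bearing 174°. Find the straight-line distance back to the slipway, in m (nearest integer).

Leg 1 (N58°E, 720 m): east 720 sin 58° = 610.59, north 720 cos 58° = 381.54
Leg 2 (174°, 1439 m): east 1439 sin 174° = 150.42, north 1439 cos 174° = -1431.12
Net: 761.01 east, -1049.58 north. Distance = √((761.01)² + (-1049.58)²) = 1296.436 m.

1296 m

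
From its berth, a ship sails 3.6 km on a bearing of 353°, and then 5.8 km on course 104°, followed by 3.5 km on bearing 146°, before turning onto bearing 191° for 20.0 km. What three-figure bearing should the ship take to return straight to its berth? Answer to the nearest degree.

351°

Leg 1 (353°, 3.6 km): east 3.6 sin 353° = -0.44, north 3.6 cos 353° = 3.57
Leg 2 (104°, 5.8 km): east 5.8 sin 104° = 5.63, north 5.8 cos 104° = -1.40
Leg 3 (146°, 3.5 km): east 3.5 sin 146° = 1.96, north 3.5 cos 146° = -2.90
Leg 4 (191°, 20.0 km): east 20.0 sin 191° = -3.82, north 20.0 cos 191° = -19.63
Net displacement: 3.33 east, -20.36 north. Direction back to start is (-3.33, 20.36): bearing = atan2(-3.33, 20.36) mod 360° = 350.71° ≈ 351°.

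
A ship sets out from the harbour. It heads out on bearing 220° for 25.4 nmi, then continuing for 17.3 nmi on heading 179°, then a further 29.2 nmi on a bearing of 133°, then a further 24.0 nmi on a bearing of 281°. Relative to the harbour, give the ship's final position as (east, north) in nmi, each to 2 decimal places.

(-18.23, -52.09)

Leg 1 (220°, 25.4 nmi): east 25.4 sin 220° = -16.33, north 25.4 cos 220° = -19.46
Leg 2 (179°, 17.3 nmi): east 17.3 sin 179° = 0.30, north 17.3 cos 179° = -17.30
Leg 3 (133°, 29.2 nmi): east 29.2 sin 133° = 21.36, north 29.2 cos 133° = -19.91
Leg 4 (281°, 24.0 nmi): east 24.0 sin 281° = -23.56, north 24.0 cos 281° = 4.58
Summing: -18.23 nmi east, -52.09 nmi north → (-18.23, -52.09).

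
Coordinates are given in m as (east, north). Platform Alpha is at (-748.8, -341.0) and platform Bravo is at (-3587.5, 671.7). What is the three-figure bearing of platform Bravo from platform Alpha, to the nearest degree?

Δeast = -3587.5 − -748.8 = -2838.70; Δnorth = 671.7 − -341.0 = 1012.70.
Bearing = atan2(Δeast, Δnorth) mod 360° = 289.63° ≈ 290°.

290°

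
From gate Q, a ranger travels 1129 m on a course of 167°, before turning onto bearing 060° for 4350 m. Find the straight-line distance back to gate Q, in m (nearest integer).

4162 m

Leg 1 (167°, 1129 m): east 1129 sin 167° = 253.97, north 1129 cos 167° = -1100.06
Leg 2 (060°, 4350 m): east 4350 sin 60° = 3767.21, north 4350 cos 60° = 2175.00
Net: 4021.18 east, 1074.94 north. Distance = √((4021.18)² + (1074.94)²) = 4162.377 m.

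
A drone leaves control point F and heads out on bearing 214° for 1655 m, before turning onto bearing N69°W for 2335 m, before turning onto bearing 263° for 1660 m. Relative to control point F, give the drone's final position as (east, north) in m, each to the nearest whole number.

(-4753, -738)

Leg 1 (214°, 1655 m): east 1655 sin 214° = -925.46, north 1655 cos 214° = -1372.06
Leg 2 (N69°W, 2335 m): east 2335 sin 291° = -2179.91, north 2335 cos 291° = 836.79
Leg 3 (263°, 1660 m): east 1660 sin 263° = -1647.63, north 1660 cos 263° = -202.30
Summing: -4753.00 m east, -737.57 m north → (-4753, -738).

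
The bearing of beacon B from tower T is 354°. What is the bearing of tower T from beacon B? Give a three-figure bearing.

Back-bearing = 354° − 180° = 174°.

174°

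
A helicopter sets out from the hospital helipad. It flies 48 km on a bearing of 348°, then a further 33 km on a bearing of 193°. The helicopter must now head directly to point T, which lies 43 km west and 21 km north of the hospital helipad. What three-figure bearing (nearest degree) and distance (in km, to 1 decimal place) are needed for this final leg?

Leg 1 (348°, 48 km): east 48 sin 348° = -9.98, north 48 cos 348° = 46.95
Leg 2 (193°, 33 km): east 33 sin 193° = -7.42, north 33 cos 193° = -32.15
Current position: (-17.40, 14.80). Target: (-43, 21). Remaining: Δeast = -25.60, Δnorth = 6.20.
Bearing = atan2(-25.60, 6.20) mod 360° = 283.62°; distance = √((-25.60)² + (6.20)²) = 26.338 km.

284°, 26.3 km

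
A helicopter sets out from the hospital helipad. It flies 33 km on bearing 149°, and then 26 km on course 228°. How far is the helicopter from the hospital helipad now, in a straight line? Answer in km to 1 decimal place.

45.7 km

Leg 1 (149°, 33 km): east 33 sin 149° = 17.00, north 33 cos 149° = -28.29
Leg 2 (228°, 26 km): east 26 sin 228° = -19.32, north 26 cos 228° = -17.40
Net: -2.33 east, -45.68 north. Distance = √((-2.33)² + (-45.68)²) = 45.743 km.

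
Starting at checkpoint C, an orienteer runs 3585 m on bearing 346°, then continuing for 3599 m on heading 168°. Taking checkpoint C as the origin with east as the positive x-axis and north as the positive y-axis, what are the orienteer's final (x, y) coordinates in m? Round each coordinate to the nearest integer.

(-119, -42)

Leg 1 (346°, 3585 m): east 3585 sin 346° = -867.29, north 3585 cos 346° = 3478.51
Leg 2 (168°, 3599 m): east 3599 sin 168° = 748.27, north 3599 cos 168° = -3520.35
Summing: -119.02 m east, -41.84 m north → (-119, -42).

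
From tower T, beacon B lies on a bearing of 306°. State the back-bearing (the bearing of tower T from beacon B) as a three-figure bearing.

Back-bearing = 306° − 180° = 126°.

126°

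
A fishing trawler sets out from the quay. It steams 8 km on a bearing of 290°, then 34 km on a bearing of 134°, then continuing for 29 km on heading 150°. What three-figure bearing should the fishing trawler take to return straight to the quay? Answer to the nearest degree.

Leg 1 (290°, 8 km): east 8 sin 290° = -7.52, north 8 cos 290° = 2.74
Leg 2 (134°, 34 km): east 34 sin 134° = 24.46, north 34 cos 134° = -23.62
Leg 3 (150°, 29 km): east 29 sin 150° = 14.50, north 29 cos 150° = -25.11
Net displacement: 31.44 east, -46.00 north. Direction back to start is (-31.44, 46.00): bearing = atan2(-31.44, 46.00) mod 360° = 325.65° ≈ 326°.

326°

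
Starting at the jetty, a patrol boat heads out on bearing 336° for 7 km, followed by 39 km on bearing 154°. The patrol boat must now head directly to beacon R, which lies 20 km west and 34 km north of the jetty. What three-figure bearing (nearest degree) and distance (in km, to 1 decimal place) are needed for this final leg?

Leg 1 (336°, 7 km): east 7 sin 336° = -2.85, north 7 cos 336° = 6.39
Leg 2 (154°, 39 km): east 39 sin 154° = 17.10, north 39 cos 154° = -35.05
Current position: (14.25, -28.66). Target: (-20, 34). Remaining: Δeast = -34.25, Δnorth = 62.66.
Bearing = atan2(-34.25, 62.66) mod 360° = 331.34°; distance = √((-34.25)² + (62.66)²) = 71.408 km.

331°, 71.4 km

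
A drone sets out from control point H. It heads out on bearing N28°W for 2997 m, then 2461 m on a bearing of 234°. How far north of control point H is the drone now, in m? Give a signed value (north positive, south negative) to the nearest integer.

1200 m

Leg 1 (N28°W, 2997 m): east 2997 sin 332° = -1407.01, north 2997 cos 332° = 2646.19
Leg 2 (234°, 2461 m): east 2461 sin 234° = -1990.99, north 2461 cos 234° = -1446.54
Net north component: 1199.65 m.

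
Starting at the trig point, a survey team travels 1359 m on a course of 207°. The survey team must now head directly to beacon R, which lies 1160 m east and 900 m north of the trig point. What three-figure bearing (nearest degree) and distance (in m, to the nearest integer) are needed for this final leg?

040°, 2759 m

Leg 1 (207°, 1359 m): east 1359 sin 207° = -616.97, north 1359 cos 207° = -1210.88
Current position: (-616.97, -1210.88). Target: (1160, 900). Remaining: Δeast = 1776.97, Δnorth = 2110.88.
Bearing = atan2(1776.97, 2110.88) mod 360° = 40.09°; distance = √((1776.97)² + (2110.88)²) = 2759.246 m.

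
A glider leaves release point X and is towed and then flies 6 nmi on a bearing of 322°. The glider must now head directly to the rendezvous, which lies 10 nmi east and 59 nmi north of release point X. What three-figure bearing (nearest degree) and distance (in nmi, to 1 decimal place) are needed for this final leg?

Leg 1 (322°, 6 nmi): east 6 sin 322° = -3.69, north 6 cos 322° = 4.73
Current position: (-3.69, 4.73). Target: (10, 59). Remaining: Δeast = 13.69, Δnorth = 54.27.
Bearing = atan2(13.69, 54.27) mod 360° = 14.16°; distance = √((13.69)² + (54.27)²) = 55.973 nmi.

014°, 56.0 nmi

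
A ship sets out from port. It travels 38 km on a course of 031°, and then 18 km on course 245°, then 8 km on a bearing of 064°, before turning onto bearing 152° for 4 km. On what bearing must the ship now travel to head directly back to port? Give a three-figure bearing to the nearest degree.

206°

Leg 1 (031°, 38 km): east 38 sin 31° = 19.57, north 38 cos 31° = 32.57
Leg 2 (245°, 18 km): east 18 sin 245° = -16.31, north 18 cos 245° = -7.61
Leg 3 (064°, 8 km): east 8 sin 64° = 7.19, north 8 cos 64° = 3.51
Leg 4 (152°, 4 km): east 4 sin 152° = 1.88, north 4 cos 152° = -3.53
Net displacement: 12.33 east, 24.94 north. Direction back to start is (-12.33, -24.94): bearing = atan2(-12.33, -24.94) mod 360° = 206.30° ≈ 206°.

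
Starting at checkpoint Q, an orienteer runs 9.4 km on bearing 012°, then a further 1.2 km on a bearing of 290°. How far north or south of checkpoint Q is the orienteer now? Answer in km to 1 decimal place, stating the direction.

Leg 1 (012°, 9.4 km): east 9.4 sin 12° = 1.95, north 9.4 cos 12° = 9.19
Leg 2 (290°, 1.2 km): east 1.2 sin 290° = -1.13, north 1.2 cos 290° = 0.41
Net north component: 9.61 km.

9.6 km north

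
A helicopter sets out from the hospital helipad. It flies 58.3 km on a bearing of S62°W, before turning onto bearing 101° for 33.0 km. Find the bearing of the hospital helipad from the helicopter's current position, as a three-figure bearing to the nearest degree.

Leg 1 (S62°W, 58.3 km): east 58.3 sin 242° = -51.48, north 58.3 cos 242° = -27.37
Leg 2 (101°, 33.0 km): east 33.0 sin 101° = 32.39, north 33.0 cos 101° = -6.30
Net displacement: -19.08 east, -33.67 north. Direction back to start is (19.08, 33.67): bearing = atan2(19.08, 33.67) mod 360° = 29.54° ≈ 030°.

030°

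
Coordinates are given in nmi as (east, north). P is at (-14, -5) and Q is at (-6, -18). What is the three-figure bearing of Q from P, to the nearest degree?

Δeast = -6 − -14 = 8.00; Δnorth = -18 − -5 = -13.00.
Bearing = atan2(Δeast, Δnorth) mod 360° = 148.39° ≈ 148°.

148°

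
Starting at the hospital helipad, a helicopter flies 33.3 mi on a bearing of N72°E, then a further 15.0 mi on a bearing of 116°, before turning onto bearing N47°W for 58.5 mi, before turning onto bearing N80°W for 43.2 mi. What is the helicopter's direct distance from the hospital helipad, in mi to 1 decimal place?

Leg 1 (N72°E, 33.3 mi): east 33.3 sin 72° = 31.67, north 33.3 cos 72° = 10.29
Leg 2 (116°, 15.0 mi): east 15.0 sin 116° = 13.48, north 15.0 cos 116° = -6.58
Leg 3 (N47°W, 58.5 mi): east 58.5 sin 313° = -42.78, north 58.5 cos 313° = 39.90
Leg 4 (N80°W, 43.2 mi): east 43.2 sin 280° = -42.54, north 43.2 cos 280° = 7.50
Net: -40.18 east, 51.11 north. Distance = √((-40.18)² + (51.11)²) = 65.013 mi.

65.0 mi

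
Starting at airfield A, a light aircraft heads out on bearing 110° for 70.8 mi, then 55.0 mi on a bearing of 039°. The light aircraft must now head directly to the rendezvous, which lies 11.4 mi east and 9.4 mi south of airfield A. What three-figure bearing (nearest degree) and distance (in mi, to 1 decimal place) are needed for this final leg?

253°, 94.0 mi

Leg 1 (110°, 70.8 mi): east 70.8 sin 110° = 66.53, north 70.8 cos 110° = -24.22
Leg 2 (039°, 55.0 mi): east 55.0 sin 39° = 34.61, north 55.0 cos 39° = 42.74
Current position: (101.14, 18.53). Target: (11.4, -9.4). Remaining: Δeast = -89.74, Δnorth = -27.93.
Bearing = atan2(-89.74, -27.93) mod 360° = 252.71°; distance = √((-89.74)² + (-27.93)²) = 93.988 mi.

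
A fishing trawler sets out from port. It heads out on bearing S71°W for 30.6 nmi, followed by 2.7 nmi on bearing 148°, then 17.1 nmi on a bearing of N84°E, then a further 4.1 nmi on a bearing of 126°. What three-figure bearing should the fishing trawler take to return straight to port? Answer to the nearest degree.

Leg 1 (S71°W, 30.6 nmi): east 30.6 sin 251° = -28.93, north 30.6 cos 251° = -9.96
Leg 2 (148°, 2.7 nmi): east 2.7 sin 148° = 1.43, north 2.7 cos 148° = -2.29
Leg 3 (N84°E, 17.1 nmi): east 17.1 sin 84° = 17.01, north 17.1 cos 84° = 1.79
Leg 4 (126°, 4.1 nmi): east 4.1 sin 126° = 3.32, north 4.1 cos 126° = -2.41
Net displacement: -7.18 east, -12.87 north. Direction back to start is (7.18, 12.87): bearing = atan2(7.18, 12.87) mod 360° = 29.14° ≈ 029°.

029°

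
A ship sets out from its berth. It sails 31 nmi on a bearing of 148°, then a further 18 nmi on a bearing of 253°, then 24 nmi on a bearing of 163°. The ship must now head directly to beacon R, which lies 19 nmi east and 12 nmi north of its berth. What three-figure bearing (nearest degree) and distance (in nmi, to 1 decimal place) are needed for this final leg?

Leg 1 (148°, 31 nmi): east 31 sin 148° = 16.43, north 31 cos 148° = -26.29
Leg 2 (253°, 18 nmi): east 18 sin 253° = -17.21, north 18 cos 253° = -5.26
Leg 3 (163°, 24 nmi): east 24 sin 163° = 7.02, north 24 cos 163° = -22.95
Current position: (6.23, -54.50). Target: (19, 12). Remaining: Δeast = 12.77, Δnorth = 66.50.
Bearing = atan2(12.77, 66.50) mod 360° = 10.87°; distance = √((12.77)² + (66.50)²) = 67.718 nmi.

011°, 67.7 nmi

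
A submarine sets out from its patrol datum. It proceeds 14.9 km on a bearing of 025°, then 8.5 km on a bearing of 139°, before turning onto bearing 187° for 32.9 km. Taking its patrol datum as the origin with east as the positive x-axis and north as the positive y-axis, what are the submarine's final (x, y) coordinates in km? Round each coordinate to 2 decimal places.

Leg 1 (025°, 14.9 km): east 14.9 sin 25° = 6.30, north 14.9 cos 25° = 13.50
Leg 2 (139°, 8.5 km): east 8.5 sin 139° = 5.58, north 8.5 cos 139° = -6.42
Leg 3 (187°, 32.9 km): east 32.9 sin 187° = -4.01, north 32.9 cos 187° = -32.65
Summing: 7.86 km east, -25.57 km north → (7.86, -25.57).

(7.86, -25.57)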